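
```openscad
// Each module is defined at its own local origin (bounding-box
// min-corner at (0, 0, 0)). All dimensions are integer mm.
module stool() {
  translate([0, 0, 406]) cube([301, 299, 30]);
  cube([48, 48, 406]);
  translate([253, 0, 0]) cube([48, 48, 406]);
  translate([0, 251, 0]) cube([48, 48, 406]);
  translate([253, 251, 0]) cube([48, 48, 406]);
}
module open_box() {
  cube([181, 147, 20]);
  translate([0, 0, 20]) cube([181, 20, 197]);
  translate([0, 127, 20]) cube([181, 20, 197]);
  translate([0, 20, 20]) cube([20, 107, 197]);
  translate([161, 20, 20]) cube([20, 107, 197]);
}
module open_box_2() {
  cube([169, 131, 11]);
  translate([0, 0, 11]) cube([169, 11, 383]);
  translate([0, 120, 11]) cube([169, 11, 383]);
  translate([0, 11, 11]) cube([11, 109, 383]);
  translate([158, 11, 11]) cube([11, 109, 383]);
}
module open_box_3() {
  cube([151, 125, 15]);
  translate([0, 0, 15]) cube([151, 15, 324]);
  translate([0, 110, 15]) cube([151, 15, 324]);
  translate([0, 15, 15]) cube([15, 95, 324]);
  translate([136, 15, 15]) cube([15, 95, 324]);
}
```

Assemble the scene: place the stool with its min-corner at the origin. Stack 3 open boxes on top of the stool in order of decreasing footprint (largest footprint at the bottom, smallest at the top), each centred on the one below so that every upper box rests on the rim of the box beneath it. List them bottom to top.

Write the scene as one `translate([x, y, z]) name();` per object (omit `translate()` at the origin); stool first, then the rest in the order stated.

stool();
translate([60, 76, 436]) open_box();
translate([66, 84, 653]) open_box_2();
translate([75, 87, 1047]) open_box_3();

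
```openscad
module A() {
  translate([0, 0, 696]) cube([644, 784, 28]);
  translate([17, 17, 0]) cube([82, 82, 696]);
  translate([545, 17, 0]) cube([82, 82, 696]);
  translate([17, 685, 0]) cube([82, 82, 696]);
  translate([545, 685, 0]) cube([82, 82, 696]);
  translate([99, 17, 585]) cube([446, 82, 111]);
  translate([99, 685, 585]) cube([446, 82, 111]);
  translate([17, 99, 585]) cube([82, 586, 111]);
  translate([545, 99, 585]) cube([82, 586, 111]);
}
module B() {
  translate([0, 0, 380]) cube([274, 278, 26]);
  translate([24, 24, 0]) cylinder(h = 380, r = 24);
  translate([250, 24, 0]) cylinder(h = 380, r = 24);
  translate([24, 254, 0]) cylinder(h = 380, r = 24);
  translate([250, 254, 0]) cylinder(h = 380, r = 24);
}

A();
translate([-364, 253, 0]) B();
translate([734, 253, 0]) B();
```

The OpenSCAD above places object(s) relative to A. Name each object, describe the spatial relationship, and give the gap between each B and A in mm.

A is a table. B is a stool. Two stools sit around the table at the −x, +x sides. The gap between each stool and the table is 90 mm.

Each stool's nearest face is 90 mm from the table's bounding box.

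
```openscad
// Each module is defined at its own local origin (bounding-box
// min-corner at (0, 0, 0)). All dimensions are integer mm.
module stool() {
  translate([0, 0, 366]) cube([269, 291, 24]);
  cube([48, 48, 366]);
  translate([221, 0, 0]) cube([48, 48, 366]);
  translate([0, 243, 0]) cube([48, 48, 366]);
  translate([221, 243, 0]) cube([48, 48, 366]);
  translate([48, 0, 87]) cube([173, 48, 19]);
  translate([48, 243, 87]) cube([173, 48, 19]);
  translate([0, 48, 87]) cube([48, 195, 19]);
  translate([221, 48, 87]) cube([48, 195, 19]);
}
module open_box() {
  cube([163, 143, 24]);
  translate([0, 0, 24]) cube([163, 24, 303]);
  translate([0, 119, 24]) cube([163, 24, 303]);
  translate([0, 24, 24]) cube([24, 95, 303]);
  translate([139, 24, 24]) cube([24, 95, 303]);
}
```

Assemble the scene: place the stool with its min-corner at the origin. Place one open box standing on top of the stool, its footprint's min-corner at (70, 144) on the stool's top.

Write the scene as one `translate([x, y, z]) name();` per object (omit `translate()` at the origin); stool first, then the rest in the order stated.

stool();
translate([70, 144, 390]) open_box();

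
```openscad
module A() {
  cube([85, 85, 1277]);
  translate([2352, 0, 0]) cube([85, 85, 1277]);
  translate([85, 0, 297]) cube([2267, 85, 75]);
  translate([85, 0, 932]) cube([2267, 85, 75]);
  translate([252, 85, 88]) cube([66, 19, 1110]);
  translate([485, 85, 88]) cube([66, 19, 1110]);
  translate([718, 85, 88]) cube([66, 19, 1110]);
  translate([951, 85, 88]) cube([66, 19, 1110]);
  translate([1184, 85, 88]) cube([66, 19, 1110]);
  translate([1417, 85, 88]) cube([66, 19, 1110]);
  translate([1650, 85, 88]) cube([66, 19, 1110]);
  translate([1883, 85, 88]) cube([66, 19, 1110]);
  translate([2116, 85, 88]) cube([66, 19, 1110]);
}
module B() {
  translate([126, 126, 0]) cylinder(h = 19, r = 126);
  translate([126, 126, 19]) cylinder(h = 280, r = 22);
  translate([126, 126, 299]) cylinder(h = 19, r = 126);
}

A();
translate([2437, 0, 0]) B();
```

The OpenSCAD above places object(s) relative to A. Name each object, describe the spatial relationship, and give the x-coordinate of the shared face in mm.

A is a fence section. B is a spool. The spool is against the fence section's +x side, with their −y faces flush. The x-coordinate of the shared face is 2437 mm.

The fence section's +x face and the spool's −x face are both at x = 2437 mm.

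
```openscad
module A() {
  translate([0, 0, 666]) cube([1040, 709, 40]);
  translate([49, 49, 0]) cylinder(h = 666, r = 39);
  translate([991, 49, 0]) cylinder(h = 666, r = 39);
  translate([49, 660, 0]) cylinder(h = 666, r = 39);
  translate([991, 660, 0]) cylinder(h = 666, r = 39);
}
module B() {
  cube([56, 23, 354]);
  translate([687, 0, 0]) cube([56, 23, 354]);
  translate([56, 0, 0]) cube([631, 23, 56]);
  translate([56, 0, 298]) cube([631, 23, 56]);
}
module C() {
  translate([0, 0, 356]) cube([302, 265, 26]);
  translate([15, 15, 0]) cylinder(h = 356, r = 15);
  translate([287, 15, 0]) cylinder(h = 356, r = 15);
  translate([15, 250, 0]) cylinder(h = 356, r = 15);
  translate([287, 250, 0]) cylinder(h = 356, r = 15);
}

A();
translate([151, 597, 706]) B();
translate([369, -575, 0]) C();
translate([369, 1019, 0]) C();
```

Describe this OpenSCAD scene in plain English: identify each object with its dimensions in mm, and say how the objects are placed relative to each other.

A is a rectangular dining table. The top is 1040×709×40 mm with its upper surface at z = 706 mm. It stands on four round legs of 78 mm diameter, each leg's bounding box inset 10 mm from the nearest pair of top edges, running from the floor to the underside of the top.

B is a rectangular picture frame lying in the x–z plane (depth along y). The opening is 631 mm wide (x) by 242 mm tall (z), surrounded by a border 56 mm wide on all four sides. The frame is 23 mm deep and is made of two full-height vertical stiles with two horizontal rails fitted between them.

C is a four-legged stool. The seat is 302×265 mm, 26 mm thick, top at z = 382 mm. It stands on four round legs, each 30 mm in diameter, from z = 0 to the seat underside, each leg's axis is inset half a diameter from the nearest pair of seat edges (so the leg's bounding box is flush with the corner).

The picture frame is on top of the table. Two stools sit around the table at the −y, +y sides.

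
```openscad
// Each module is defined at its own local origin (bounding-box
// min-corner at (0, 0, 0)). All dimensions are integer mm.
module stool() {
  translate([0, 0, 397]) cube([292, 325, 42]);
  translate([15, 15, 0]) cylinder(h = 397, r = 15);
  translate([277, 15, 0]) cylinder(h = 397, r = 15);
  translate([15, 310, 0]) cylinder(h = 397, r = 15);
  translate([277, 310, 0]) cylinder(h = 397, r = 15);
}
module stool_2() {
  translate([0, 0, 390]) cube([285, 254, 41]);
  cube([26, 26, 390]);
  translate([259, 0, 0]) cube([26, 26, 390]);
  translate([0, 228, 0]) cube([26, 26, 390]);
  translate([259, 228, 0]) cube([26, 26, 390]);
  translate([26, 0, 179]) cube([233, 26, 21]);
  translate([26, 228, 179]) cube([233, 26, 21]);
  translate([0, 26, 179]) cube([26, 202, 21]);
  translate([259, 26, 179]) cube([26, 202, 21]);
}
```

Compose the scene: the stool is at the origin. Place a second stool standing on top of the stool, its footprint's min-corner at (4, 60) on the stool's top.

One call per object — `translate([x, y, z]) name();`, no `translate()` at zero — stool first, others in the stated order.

stool();
translate([4, 60, 439]) stool_2();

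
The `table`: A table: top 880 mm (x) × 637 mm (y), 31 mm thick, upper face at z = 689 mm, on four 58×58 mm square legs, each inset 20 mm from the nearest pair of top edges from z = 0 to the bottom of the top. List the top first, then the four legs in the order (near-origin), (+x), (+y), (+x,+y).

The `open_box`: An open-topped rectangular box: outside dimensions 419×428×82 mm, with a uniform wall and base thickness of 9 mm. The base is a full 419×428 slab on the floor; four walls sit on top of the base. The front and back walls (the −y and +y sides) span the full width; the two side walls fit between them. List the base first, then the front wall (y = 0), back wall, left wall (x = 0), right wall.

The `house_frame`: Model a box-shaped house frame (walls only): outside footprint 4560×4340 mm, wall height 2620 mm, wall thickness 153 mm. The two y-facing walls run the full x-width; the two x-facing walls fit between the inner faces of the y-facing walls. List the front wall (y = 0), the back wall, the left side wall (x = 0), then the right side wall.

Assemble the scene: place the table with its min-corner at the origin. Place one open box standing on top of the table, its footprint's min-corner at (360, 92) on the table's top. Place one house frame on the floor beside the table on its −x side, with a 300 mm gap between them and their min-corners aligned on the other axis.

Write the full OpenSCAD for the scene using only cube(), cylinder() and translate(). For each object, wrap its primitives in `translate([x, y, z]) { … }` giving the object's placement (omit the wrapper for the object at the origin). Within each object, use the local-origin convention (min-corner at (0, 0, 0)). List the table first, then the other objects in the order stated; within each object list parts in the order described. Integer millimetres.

translate([0, 0, 658]) cube([880, 637, 31]);
translate([20, 20, 0]) cube([58, 58, 658]);
translate([802, 20, 0]) cube([58, 58, 658]);
translate([20, 559, 0]) cube([58, 58, 658]);
translate([802, 559, 0]) cube([58, 58, 658]);
translate([360, 92, 689]) {
  cube([419, 428, 9]);
  translate([0, 0, 9]) cube([419, 9, 73]);
  translate([0, 419, 9]) cube([419, 9, 73]);
  translate([0, 9, 9]) cube([9, 410, 73]);
  translate([410, 9, 9]) cube([9, 410, 73]);
}
translate([-4860, 0, 0]) {
  cube([4560, 153, 2620]);
  translate([0, 4187, 0]) cube([4560, 153, 2620]);
  translate([0, 153, 0]) cube([153, 4034, 2620]);
  translate([4407, 153, 0]) cube([153, 4034, 2620]);
}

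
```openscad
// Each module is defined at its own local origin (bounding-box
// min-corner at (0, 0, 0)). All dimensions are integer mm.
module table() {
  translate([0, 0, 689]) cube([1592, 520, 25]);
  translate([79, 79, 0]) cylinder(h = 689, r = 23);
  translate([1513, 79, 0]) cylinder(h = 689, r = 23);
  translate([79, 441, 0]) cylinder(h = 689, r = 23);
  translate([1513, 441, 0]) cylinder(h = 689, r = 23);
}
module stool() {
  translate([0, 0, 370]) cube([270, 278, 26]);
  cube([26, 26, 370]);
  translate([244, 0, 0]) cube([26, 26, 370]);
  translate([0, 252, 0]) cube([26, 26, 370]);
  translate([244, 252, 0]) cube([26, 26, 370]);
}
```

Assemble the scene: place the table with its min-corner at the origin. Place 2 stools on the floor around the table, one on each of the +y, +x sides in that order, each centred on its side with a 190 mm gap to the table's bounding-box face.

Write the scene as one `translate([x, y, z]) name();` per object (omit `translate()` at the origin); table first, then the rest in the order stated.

table();
translate([661, 710, 0]) stool();
translate([1782, 121, 0]) stool();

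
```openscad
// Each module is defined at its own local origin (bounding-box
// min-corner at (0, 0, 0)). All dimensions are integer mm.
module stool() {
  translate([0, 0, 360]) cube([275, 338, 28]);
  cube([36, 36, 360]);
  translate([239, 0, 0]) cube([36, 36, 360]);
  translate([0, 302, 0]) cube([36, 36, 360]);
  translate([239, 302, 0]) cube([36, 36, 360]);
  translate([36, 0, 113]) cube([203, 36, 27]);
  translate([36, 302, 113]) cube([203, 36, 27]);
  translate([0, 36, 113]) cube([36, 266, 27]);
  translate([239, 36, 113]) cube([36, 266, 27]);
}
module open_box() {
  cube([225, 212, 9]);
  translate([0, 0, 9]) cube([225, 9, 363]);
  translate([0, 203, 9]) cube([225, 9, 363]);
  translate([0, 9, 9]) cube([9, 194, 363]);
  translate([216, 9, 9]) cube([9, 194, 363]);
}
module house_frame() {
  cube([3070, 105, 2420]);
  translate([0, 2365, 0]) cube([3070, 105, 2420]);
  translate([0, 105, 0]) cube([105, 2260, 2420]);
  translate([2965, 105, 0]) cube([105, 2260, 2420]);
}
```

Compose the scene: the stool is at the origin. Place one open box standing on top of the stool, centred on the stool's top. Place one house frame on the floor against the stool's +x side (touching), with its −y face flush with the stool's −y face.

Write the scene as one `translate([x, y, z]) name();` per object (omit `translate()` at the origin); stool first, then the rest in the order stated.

stool();
translate([25, 63, 388]) open_box();
translate([275, 0, 0]) house_frame();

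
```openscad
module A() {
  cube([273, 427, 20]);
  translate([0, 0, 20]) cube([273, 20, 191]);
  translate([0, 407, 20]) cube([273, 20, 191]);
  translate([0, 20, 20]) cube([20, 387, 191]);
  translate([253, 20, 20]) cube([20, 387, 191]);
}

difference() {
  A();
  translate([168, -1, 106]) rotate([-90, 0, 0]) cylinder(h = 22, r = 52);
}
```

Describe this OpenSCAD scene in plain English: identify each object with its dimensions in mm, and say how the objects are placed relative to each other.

A is an open-topped rectangular box: outside dimensions 273×427×211 mm, with a uniform wall and base thickness of 20 mm. The base is a full 273×427 slab on the floor; four walls sit on top of the base. The front and back walls (the −y and +y sides) span the full width; the two side walls fit between them.

The open box has a circular hole of radius 52 mm through its front wall, centred at (x = 168, z = 106).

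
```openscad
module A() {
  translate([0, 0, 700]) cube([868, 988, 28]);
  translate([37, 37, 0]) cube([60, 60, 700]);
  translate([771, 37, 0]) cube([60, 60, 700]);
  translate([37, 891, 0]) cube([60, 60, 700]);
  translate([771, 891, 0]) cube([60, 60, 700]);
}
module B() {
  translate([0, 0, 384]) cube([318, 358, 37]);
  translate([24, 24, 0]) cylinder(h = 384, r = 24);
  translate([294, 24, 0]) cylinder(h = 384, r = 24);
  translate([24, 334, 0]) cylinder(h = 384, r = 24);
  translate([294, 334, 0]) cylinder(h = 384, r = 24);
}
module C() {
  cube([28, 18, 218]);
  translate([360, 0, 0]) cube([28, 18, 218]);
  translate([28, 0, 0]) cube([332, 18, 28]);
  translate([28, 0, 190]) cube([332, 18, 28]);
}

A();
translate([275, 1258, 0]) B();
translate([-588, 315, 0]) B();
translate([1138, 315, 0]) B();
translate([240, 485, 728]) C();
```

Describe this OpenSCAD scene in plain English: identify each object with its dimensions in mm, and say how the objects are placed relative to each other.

A is a rectangular dining table. The top is 868×988×28 mm with its upper surface at z = 728 mm. It stands on four 60×60 mm square legs, each inset 37 mm from the nearest pair of top edges, running from the floor to the underside of the top.

B is a four-legged stool. The seat is 318×358 mm, 37 mm thick, top at z = 421 mm. It stands on four round legs, each 48 mm in diameter, from z = 0 to the seat underside, each leg's axis is inset half a diameter from the nearest pair of seat edges (so the leg's bounding box is flush with the corner).

C is a picture frame with a 332×162 mm rectangular opening (x by z) and a uniform 28 mm border on every side. Frame depth is 18 mm along y. It is built from two vertical stiles running the full outside height and two horizontal rails spanning the gap between the stiles.

Three stools sit around the table at the +y, −x, +x sides. The picture frame is on top of the table, centred.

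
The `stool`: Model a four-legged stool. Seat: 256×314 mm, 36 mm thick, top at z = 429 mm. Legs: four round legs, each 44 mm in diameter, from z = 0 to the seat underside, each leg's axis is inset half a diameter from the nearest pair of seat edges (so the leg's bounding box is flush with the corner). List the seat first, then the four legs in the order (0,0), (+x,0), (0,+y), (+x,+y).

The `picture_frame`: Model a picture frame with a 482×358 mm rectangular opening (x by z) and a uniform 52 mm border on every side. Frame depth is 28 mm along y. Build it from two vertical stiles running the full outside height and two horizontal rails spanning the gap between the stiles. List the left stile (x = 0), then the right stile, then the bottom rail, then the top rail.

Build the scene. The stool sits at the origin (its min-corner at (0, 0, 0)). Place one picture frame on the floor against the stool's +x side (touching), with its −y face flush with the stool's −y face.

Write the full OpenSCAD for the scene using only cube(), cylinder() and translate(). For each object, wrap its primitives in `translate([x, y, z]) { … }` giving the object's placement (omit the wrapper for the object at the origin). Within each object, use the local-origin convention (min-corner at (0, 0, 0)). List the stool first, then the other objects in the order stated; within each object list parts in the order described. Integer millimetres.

translate([0, 0, 393]) cube([256, 314, 36]);
translate([22, 22, 0]) cylinder(h = 393, r = 22);
translate([234, 22, 0]) cylinder(h = 393, r = 22);
translate([22, 292, 0]) cylinder(h = 393, r = 22);
translate([234, 292, 0]) cylinder(h = 393, r = 22);
translate([256, 0, 0]) {
  cube([52, 28, 462]);
  translate([534, 0, 0]) cube([52, 28, 462]);
  translate([52, 0, 0]) cube([482, 28, 52]);
  translate([52, 0, 410]) cube([482, 28, 52]);
}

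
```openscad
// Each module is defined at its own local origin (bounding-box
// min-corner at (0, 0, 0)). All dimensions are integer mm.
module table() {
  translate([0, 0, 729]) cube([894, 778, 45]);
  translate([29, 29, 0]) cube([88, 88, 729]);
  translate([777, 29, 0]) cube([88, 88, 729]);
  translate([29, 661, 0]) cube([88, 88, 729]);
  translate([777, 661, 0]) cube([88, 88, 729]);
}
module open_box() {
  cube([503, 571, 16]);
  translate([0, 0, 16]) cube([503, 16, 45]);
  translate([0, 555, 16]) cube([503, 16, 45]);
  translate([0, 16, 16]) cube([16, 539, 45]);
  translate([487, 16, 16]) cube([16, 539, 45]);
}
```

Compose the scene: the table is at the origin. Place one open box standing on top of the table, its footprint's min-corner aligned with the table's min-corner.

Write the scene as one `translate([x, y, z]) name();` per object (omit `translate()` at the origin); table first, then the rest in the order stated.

table();
translate([0, 0, 774]) open_box();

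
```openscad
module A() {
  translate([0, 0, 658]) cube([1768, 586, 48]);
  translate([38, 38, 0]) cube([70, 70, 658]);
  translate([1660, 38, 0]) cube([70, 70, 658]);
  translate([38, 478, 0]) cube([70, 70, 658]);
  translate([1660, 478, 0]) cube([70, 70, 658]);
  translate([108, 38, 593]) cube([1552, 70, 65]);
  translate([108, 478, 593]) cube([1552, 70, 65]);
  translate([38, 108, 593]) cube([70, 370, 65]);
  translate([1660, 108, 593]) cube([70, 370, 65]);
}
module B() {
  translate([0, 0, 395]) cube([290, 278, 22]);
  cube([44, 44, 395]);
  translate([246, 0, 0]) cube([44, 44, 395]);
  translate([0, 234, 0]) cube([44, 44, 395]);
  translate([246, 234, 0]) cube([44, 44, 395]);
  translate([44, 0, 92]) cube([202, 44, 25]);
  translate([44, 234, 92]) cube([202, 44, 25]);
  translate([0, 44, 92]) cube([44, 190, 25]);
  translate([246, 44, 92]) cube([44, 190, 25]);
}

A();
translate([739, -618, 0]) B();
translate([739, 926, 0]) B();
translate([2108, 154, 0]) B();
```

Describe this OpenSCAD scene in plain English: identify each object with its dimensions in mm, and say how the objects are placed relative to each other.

A is a table with a 1768×586 mm rectangular top, 48 mm thick, top surface at z = 706 mm, supported by four 70×70 mm square legs, each inset 38 mm from the nearest pair of top edges, running from the floor. Four apron rails, 70 mm thick and 65 mm tall, run between adjacent legs with their top edges flush with the underside of the top and their outer faces flush with the legs' outer faces.

B is a four-legged stool. The seat is a 290×278×22 mm slab whose top surface is at z = 417 mm; four square legs, each 44×44 mm in cross-section, run from the floor (z = 0) to the underside of the seat, each flush with a corner of the seat. Four stretchers, 44 mm wide and 25 mm tall, connect adjacent legs with their undersides at z = 92 mm, each running between the inner faces of the legs it joins and aligned with the legs' outer faces on the other axis.

Three stools sit around the table at the −y, +y, +x sides.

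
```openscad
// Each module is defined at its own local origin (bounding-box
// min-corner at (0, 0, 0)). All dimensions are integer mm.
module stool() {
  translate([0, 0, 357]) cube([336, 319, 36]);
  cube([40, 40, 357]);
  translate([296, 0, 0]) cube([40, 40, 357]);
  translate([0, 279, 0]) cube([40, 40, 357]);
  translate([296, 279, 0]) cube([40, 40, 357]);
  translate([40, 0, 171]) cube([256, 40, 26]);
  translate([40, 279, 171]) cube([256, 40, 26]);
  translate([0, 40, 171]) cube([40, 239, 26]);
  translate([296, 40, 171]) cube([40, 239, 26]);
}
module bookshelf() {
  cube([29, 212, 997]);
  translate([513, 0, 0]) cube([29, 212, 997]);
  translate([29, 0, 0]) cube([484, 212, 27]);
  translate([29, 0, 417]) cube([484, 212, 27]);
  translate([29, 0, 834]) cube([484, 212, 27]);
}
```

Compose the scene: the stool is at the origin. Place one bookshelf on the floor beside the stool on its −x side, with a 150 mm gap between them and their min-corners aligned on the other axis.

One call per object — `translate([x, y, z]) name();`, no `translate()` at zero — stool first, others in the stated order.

stool();
translate([-692, 0, 0]) bookshelf();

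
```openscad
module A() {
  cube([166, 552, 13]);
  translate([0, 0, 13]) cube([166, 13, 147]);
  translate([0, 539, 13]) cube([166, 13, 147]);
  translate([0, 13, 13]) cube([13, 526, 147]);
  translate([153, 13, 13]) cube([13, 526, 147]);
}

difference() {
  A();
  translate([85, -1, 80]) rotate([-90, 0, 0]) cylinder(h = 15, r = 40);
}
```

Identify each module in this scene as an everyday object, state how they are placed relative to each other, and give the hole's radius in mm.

The subtracted cylinder has r = 40 mm.

A is an open box. The open box has a circular hole through its front wall. The hole's radius is 40 mm.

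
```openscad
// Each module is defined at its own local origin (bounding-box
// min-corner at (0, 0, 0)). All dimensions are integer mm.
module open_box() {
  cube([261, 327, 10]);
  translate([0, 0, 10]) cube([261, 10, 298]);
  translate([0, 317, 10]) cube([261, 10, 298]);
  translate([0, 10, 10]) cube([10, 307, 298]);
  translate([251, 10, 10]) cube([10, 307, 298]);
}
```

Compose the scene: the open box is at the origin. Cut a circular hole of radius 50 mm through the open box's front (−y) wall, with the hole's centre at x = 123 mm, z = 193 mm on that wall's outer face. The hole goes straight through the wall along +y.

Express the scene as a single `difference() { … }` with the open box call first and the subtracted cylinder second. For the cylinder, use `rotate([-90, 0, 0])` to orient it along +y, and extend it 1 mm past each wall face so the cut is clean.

difference() {
  open_box();
  translate([123, -1, 193]) rotate([-90, 0, 0]) cylinder(h = 12, r = 50);
}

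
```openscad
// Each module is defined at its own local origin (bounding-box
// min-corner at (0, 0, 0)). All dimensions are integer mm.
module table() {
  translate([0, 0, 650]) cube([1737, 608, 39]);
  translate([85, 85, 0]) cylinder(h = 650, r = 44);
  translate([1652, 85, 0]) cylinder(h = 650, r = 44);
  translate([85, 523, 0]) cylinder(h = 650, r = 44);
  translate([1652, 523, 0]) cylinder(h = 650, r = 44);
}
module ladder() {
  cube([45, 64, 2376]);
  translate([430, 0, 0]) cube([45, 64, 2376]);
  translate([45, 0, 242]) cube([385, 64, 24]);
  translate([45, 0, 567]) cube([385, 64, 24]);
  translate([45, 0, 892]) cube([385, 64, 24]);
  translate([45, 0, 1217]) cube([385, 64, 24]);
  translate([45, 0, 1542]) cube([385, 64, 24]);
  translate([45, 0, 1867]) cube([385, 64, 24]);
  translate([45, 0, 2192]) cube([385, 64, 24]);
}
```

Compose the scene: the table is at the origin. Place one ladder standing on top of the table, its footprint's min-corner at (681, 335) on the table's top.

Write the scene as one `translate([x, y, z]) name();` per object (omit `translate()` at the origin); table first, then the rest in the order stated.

table();
translate([681, 335, 689]) ladder();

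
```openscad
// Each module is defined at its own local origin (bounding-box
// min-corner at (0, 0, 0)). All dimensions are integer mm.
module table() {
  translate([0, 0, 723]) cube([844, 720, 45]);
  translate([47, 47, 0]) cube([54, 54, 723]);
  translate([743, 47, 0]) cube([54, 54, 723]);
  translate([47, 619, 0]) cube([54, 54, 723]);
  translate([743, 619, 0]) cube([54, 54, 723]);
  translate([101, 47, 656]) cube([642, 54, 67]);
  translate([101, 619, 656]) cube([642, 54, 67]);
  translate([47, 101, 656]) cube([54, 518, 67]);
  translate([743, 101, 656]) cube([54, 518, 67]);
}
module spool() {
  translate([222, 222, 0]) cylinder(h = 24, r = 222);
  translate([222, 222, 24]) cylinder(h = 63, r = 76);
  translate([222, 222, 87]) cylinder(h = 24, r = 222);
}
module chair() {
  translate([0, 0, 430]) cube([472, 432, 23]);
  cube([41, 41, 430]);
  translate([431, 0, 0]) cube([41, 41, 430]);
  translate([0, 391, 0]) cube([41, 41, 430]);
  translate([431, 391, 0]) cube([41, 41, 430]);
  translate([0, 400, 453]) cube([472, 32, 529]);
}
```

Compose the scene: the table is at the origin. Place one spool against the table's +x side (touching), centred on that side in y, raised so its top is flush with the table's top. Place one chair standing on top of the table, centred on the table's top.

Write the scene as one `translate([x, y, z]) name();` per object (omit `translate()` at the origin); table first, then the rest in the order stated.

table();
translate([844, 138, 657]) spool();
translate([186, 144, 768]) chair();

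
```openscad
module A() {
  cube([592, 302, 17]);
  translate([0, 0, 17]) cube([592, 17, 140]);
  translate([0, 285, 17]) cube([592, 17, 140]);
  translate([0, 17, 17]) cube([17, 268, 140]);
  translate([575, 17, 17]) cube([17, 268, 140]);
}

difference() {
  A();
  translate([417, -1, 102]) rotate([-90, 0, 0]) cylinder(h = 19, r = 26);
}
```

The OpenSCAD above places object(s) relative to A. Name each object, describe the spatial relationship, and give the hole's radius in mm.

The subtracted cylinder has r = 26 mm.

A is an open box. The open box has a circular hole through its front wall. The hole's radius is 26 mm.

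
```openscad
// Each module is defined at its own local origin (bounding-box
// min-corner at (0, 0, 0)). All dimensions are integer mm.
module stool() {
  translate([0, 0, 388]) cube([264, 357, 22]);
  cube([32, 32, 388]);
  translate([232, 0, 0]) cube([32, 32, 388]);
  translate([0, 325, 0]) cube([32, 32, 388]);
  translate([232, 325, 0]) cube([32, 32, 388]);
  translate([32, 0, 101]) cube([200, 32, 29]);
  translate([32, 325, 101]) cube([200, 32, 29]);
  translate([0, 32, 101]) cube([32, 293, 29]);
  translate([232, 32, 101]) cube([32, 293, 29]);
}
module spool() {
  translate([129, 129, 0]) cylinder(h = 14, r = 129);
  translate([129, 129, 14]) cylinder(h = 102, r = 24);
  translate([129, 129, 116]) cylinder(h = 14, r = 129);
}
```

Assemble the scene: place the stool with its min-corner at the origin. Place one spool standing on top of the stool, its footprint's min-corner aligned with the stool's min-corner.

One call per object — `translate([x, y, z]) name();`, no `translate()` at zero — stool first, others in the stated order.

stool();
translate([0, 0, 410]) spool();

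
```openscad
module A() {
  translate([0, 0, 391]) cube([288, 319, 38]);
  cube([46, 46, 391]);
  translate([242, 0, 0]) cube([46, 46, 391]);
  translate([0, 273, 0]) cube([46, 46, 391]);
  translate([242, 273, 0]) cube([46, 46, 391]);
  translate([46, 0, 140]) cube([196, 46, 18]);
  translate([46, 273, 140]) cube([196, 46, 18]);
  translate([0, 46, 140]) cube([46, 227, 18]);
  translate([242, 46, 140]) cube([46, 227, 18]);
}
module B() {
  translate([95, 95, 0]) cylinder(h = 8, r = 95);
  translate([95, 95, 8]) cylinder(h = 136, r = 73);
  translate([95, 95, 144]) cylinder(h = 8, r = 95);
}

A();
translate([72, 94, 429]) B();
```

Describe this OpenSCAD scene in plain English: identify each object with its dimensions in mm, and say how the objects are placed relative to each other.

A is a four-legged stool. The seat is a 288×319×38 mm slab whose top surface is at z = 429 mm; four square legs, each 46×46 mm in cross-section, run from the floor (z = 0) to the underside of the seat, each flush with a corner of the seat. Four stretchers, 46 mm wide and 18 mm tall, connect adjacent legs with their undersides at z = 140 mm, each running between the inner faces of the legs it joins and aligned with the legs' outer faces on the other axis.

B is a spool: two coaxial disc flanges of radius 95 mm and thickness 8 mm, joined by a core cylinder of radius 73 mm and height 136 mm. The lower flange rests on z = 0 and the three cylinders share a vertical axis.

The spool is on top of the stool.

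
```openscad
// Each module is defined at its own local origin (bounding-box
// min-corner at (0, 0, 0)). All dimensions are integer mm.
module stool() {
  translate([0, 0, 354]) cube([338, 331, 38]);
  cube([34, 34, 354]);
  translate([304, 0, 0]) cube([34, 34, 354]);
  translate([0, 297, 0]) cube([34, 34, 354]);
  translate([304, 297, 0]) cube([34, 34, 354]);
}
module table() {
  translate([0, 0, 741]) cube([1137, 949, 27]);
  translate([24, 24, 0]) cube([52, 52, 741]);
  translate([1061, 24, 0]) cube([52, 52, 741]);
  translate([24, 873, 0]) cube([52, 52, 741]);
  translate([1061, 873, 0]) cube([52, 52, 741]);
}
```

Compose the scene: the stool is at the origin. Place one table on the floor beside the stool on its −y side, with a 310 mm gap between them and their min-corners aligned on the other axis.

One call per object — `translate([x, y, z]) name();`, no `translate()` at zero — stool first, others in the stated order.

stool();
translate([0, -1259, 0]) table();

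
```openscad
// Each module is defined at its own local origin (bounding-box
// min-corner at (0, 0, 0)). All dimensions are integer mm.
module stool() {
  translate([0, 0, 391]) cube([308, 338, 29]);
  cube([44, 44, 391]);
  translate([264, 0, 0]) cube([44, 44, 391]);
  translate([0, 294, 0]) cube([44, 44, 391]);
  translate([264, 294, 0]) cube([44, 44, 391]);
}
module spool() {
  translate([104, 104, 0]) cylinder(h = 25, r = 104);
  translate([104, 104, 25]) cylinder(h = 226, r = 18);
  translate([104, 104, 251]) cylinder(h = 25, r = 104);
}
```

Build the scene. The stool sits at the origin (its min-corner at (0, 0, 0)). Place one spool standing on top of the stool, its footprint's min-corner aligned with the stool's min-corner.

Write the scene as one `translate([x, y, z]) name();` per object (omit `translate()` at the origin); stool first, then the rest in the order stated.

stool();
translate([0, 0, 420]) spool();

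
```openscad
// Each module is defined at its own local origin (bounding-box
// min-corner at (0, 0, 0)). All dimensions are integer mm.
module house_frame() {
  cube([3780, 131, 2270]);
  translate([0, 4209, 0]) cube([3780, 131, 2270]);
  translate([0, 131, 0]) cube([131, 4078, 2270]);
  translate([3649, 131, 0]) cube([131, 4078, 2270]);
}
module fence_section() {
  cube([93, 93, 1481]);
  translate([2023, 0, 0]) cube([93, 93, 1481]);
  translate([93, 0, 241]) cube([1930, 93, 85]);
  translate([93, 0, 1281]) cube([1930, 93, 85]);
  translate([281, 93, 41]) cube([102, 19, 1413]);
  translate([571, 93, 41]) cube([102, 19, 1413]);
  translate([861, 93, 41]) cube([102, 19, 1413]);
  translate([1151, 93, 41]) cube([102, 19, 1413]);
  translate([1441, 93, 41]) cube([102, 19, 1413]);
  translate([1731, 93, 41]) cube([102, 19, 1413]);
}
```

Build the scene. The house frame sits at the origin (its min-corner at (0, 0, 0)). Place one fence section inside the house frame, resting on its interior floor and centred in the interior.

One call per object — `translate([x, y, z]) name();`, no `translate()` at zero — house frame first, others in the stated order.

house_frame();
translate([832, 2114, 0]) fence_section();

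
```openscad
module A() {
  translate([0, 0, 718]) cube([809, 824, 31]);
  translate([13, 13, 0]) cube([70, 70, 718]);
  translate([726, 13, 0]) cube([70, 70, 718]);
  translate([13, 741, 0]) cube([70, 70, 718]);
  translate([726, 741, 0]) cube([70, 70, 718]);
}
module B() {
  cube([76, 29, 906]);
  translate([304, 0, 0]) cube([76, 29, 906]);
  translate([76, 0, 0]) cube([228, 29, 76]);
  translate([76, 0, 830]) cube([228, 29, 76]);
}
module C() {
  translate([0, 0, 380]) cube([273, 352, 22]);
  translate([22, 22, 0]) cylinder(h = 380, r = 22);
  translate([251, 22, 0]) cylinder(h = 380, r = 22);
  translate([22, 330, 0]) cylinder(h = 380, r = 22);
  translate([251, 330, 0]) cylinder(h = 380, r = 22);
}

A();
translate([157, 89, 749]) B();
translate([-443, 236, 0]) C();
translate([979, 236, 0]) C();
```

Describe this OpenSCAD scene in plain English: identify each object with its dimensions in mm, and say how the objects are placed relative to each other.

A is a rectangular dining table. The top is 809×824×31 mm with its upper surface at z = 749 mm. It stands on four 70×70 mm square legs, each inset 13 mm from the nearest pair of top edges, running from the floor to the underside of the top.

B is a picture frame with a 228×754 mm rectangular opening (x by z) and a uniform 76 mm border on every side. Frame depth is 29 mm along y. It is built from two vertical stiles running the full outside height and two horizontal rails spanning the gap between the stiles.

C is a four-legged stool. The seat is 273×352 mm, 22 mm thick, top at z = 402 mm. It stands on four round legs, each 44 mm in diameter, from z = 0 to the seat underside, each leg's axis is inset half a diameter from the nearest pair of seat edges (so the leg's bounding box is flush with the corner).

The picture frame is on top of the table. Two stools sit around the table at the −x, +x sides.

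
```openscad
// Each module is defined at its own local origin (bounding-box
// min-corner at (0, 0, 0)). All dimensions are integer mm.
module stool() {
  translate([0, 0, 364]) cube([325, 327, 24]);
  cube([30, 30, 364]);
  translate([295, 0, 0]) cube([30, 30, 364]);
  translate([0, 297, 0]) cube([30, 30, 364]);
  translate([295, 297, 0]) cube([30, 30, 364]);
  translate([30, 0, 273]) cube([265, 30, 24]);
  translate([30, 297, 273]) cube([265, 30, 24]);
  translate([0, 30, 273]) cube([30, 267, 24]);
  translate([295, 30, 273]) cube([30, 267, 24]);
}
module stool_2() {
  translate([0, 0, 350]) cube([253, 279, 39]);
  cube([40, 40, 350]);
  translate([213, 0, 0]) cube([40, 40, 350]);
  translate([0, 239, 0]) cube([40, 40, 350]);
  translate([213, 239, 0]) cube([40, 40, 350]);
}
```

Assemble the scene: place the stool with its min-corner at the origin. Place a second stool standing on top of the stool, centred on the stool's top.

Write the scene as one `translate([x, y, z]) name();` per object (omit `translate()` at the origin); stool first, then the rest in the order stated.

stool();
translate([36, 24, 388]) stool_2();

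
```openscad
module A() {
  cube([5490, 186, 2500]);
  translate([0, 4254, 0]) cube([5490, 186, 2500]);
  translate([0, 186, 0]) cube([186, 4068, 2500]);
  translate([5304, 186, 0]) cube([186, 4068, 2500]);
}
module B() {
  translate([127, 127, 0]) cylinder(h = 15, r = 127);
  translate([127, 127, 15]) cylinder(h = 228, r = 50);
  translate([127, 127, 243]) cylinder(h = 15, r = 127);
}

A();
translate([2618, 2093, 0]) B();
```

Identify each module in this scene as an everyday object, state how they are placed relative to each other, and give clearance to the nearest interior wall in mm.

Clearances: x = 2432, y = 1907; minimum 1907 mm.

A is a house frame. B is a spool. The spool sits inside the house frame, centred. The clearance to the nearest interior wall is 1907 mm.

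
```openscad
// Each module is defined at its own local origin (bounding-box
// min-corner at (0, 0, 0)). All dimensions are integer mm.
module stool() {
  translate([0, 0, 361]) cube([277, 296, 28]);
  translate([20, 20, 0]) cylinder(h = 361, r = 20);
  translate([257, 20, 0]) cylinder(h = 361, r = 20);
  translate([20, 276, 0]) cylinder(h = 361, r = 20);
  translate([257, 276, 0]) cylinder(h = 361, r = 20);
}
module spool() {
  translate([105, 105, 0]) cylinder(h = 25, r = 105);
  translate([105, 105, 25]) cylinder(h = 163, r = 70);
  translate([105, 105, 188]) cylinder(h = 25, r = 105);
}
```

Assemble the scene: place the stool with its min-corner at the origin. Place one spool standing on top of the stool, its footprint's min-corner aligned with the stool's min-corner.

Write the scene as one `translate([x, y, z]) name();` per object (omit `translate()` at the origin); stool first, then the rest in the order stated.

stool();
translate([0, 0, 389]) spool();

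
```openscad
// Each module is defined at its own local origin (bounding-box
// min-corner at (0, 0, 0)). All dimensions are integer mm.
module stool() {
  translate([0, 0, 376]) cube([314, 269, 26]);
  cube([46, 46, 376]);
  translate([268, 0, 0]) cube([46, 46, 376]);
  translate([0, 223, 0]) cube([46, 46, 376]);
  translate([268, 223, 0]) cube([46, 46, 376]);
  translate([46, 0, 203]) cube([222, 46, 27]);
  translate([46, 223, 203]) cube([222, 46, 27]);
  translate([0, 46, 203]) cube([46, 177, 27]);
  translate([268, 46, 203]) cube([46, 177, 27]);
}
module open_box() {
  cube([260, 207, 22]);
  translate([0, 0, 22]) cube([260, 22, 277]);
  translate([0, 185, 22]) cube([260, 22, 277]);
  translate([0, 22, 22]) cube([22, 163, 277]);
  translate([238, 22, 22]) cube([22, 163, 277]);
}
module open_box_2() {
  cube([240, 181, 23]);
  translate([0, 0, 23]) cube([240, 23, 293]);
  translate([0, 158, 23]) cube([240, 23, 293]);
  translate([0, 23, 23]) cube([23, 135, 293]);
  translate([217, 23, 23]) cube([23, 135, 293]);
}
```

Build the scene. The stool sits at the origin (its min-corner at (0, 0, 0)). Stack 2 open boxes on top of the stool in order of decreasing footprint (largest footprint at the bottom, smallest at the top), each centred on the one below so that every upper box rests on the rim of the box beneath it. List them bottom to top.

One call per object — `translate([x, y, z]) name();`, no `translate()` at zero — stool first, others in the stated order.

stool();
translate([27, 31, 402]) open_box();
translate([37, 44, 701]) open_box_2();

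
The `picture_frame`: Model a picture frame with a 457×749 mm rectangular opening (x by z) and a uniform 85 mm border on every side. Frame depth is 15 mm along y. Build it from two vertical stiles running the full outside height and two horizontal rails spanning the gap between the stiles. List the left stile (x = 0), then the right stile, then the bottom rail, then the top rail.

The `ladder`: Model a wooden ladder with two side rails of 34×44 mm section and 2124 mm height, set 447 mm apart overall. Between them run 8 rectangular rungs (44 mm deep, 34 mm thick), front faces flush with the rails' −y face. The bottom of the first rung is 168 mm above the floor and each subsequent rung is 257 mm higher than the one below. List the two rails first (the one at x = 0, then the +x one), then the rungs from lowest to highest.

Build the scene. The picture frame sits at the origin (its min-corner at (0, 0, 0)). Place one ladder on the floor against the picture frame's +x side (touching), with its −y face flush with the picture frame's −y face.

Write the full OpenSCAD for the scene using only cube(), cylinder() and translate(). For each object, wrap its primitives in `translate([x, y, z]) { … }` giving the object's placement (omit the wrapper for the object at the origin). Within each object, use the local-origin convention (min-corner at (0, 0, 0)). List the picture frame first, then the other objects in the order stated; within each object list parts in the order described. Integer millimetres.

cube([85, 15, 919]);
translate([542, 0, 0]) cube([85, 15, 919]);
translate([85, 0, 0]) cube([457, 15, 85]);
translate([85, 0, 834]) cube([457, 15, 85]);
translate([627, 0, 0]) {
  cube([34, 44, 2124]);
  translate([413, 0, 0]) cube([34, 44, 2124]);
  translate([34, 0, 168]) cube([379, 44, 34]);
  translate([34, 0, 425]) cube([379, 44, 34]);
  translate([34, 0, 682]) cube([379, 44, 34]);
  translate([34, 0, 939]) cube([379, 44, 34]);
  translate([34, 0, 1196]) cube([379, 44, 34]);
  translate([34, 0, 1453]) cube([379, 44, 34]);
  translate([34, 0, 1710]) cube([379, 44, 34]);
  translate([34, 0, 1967]) cube([379, 44, 34]);
}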